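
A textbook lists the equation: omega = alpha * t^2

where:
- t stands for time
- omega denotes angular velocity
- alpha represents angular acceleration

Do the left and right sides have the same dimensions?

No

t (time) has dimensions [T].
omega (angular velocity) has dimensions [T^-1].
alpha (angular acceleration) has dimensions [T^-2].

Left side: [T^-1]
Right side: [dimensionless]

The two sides have different dimensions, so the equation is NOT dimensionally consistent.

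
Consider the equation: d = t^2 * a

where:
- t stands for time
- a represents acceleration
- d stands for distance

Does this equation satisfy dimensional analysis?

Yes

t (time) has dimensions [T].
a (acceleration) has dimensions [L T^-2].
d (distance) has dimensions [L].

Left side: [L]
Right side: [L]

Both sides have the same dimensions, so the equation is dimensionally consistent.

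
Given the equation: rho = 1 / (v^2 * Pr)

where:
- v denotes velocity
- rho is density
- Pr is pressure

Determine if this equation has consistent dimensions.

No

v (velocity) has dimensions [L T^-1].
rho (density) has dimensions [L^-3 M].
Pr (pressure) has dimensions [L^-1 M T^-2].

Left side: [L^-3 M]
Right side: [L^-1 M^-1 T^4]

The two sides have different dimensions, so the equation is NOT dimensionally consistent.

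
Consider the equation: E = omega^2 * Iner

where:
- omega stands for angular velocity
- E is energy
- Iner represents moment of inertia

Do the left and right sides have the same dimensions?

Yes

omega (angular velocity) has dimensions [T^-1].
E (energy) has dimensions [L^2 M T^-2].
Iner (moment of inertia) has dimensions [L^2 M].

Left side: [L^2 M T^-2]
Right side: [L^2 M T^-2]

Both sides have the same dimensions, so the equation is dimensionally consistent.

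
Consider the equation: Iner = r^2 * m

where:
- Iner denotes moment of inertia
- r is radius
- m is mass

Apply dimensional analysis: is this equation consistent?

Yes

Iner (moment of inertia) has dimensions [L^2 M].
r (radius) has dimensions [L].
m (mass) has dimensions [M].

Left side: [L^2 M]
Right side: [L^2 M]

Both sides have the same dimensions, so the equation is dimensionally consistent.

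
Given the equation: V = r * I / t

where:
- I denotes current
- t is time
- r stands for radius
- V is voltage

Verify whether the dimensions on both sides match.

No

I (current) has dimensions [I].
t (time) has dimensions [T].
r (radius) has dimensions [L].
V (voltage) has dimensions [I^-1 L^2 M T^-3].

Left side: [I^-1 L^2 M T^-3]
Right side: [I L T^-1]

The two sides have different dimensions, so the equation is NOT dimensionally consistent.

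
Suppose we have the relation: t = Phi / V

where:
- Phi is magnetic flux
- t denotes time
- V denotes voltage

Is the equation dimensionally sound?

Yes

Phi (magnetic flux) has dimensions [I^-1 L^2 M T^-2].
t (time) has dimensions [T].
V (voltage) has dimensions [I^-1 L^2 M T^-3].

Left side: [T]
Right side: [T]

Both sides have the same dimensions, so the equation is dimensionally consistent.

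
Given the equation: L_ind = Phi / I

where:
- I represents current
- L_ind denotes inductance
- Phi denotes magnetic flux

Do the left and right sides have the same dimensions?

Yes

I (current) has dimensions [I].
L_ind (inductance) has dimensions [I^-2 L^2 M T^-2].
Phi (magnetic flux) has dimensions [I^-1 L^2 M T^-2].

Left side: [I^-2 L^2 M T^-2]
Right side: [I^-2 L^2 M T^-2]

Both sides have the same dimensions, so the equation is dimensionally consistent.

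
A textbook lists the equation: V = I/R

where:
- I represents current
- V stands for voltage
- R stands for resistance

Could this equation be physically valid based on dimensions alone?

No

I (current) has dimensions [I].
V (voltage) has dimensions [I^-1 L^2 M T^-3].
R (resistance) has dimensions [I^-2 L^2 M T^-3].

Left side: [I^-1 L^2 M T^-3]
Right side: [I^3 L^-2 M^-1 T^3]

The two sides have different dimensions, so the equation is NOT dimensionally consistent.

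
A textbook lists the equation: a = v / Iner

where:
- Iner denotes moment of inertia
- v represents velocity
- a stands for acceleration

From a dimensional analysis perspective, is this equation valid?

No

Iner (moment of inertia) has dimensions [L^2 M].
v (velocity) has dimensions [L T^-1].
a (acceleration) has dimensions [L T^-2].

Left side: [L T^-2]
Right side: [L^-1 M^-1 T^-1]

The two sides have different dimensions, so the equation is NOT dimensionally consistent.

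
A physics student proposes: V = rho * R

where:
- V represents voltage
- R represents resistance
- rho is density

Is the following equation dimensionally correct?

No

V (voltage) has dimensions [I^-1 L^2 M T^-3].
R (resistance) has dimensions [I^-2 L^2 M T^-3].
rho (density) has dimensions [L^-3 M].

Left side: [I^-1 L^2 M T^-3]
Right side: [I^-2 L^-1 M^2 T^-3]

The two sides have different dimensions, so the equation is NOT dimensionally consistent.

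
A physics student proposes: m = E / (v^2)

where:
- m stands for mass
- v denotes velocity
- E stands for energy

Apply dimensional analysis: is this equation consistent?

Yes

m (mass) has dimensions [M].
v (velocity) has dimensions [L T^-1].
E (energy) has dimensions [L^2 M T^-2].

Left side: [M]
Right side: [M]

Both sides have the same dimensions, so the equation is dimensionally consistent.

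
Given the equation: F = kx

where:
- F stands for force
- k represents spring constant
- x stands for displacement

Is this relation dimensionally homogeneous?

Yes

F (force) has dimensions [L M T^-2].
k (spring constant) has dimensions [M T^-2].
x (displacement) has dimensions [L].

Left side: [L M T^-2]
Right side: [L M T^-2]

Both sides have the same dimensions, so the equation is dimensionally consistent.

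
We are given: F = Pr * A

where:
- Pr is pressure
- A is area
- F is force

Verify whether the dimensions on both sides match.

Yes

Pr (pressure) has dimensions [L^-1 M T^-2].
A (area) has dimensions [L^2].
F (force) has dimensions [L M T^-2].

Left side: [L M T^-2]
Right side: [L M T^-2]

Both sides have the same dimensions, so the equation is dimensionally consistent.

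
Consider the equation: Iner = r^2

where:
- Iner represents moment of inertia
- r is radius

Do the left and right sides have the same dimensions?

No

Iner (moment of inertia) has dimensions [L^2 M].
r (radius) has dimensions [L].

Left side: [L^2 M]
Right side: [L^2]

The two sides have different dimensions, so the equation is NOT dimensionally consistent.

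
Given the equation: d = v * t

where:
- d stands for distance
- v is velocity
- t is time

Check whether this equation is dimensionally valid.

Yes

d (distance) has dimensions [L].
v (velocity) has dimensions [L T^-1].
t (time) has dimensions [T].

Left side: [L]
Right side: [L]

Both sides have the same dimensions, so the equation is dimensionally consistent.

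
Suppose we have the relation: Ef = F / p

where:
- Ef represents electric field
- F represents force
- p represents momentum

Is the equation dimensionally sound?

No

Ef (electric field) has dimensions [I^-1 L M T^-3].
F (force) has dimensions [L M T^-2].
p (momentum) has dimensions [L M T^-1].

Left side: [I^-1 L M T^-3]
Right side: [T^-1]

The two sides have different dimensions, so the equation is NOT dimensionally consistent.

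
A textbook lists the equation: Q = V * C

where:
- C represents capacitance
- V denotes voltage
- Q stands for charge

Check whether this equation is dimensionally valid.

Yes

C (capacitance) has dimensions [I^2 L^-2 M^-1 T^4].
V (voltage) has dimensions [I^-1 L^2 M T^-3].
Q (charge) has dimensions [I T].

Left side: [I T]
Right side: [I T]

Both sides have the same dimensions, so the equation is dimensionally consistent.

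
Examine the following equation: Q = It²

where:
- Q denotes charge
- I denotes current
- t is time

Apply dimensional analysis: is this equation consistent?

No

Q (charge) has dimensions [I T].
I (current) has dimensions [I].
t (time) has dimensions [T].

Left side: [I T]
Right side: [I T^2]

The two sides have different dimensions, so the equation is NOT dimensionally consistent.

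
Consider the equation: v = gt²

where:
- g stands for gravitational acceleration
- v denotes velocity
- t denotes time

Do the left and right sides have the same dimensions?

No

g (gravitational acceleration) has dimensions [L T^-2].
v (velocity) has dimensions [L T^-1].
t (time) has dimensions [T].

Left side: [L T^-1]
Right side: [L]

The two sides have different dimensions, so the equation is NOT dimensionally consistent.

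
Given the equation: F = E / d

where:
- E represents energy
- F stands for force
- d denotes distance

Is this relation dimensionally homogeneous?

Yes

E (energy) has dimensions [L^2 M T^-2].
F (force) has dimensions [L M T^-2].
d (distance) has dimensions [L].

Left side: [L M T^-2]
Right side: [L M T^-2]

Both sides have the same dimensions, so the equation is dimensionally consistent.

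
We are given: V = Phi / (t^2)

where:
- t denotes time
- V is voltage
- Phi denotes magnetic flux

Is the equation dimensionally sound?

No

t (time) has dimensions [T].
V (voltage) has dimensions [I^-1 L^2 M T^-3].
Phi (magnetic flux) has dimensions [I^-1 L^2 M T^-2].

Left side: [I^-1 L^2 M T^-3]
Right side: [I^-1 L^2 M T^-4]

The two sides have different dimensions, so the equation is NOT dimensionally consistent.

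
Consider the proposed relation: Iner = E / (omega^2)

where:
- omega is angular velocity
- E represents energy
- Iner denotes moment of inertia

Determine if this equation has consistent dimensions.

Yes

omega (angular velocity) has dimensions [T^-1].
E (energy) has dimensions [L^2 M T^-2].
Iner (moment of inertia) has dimensions [L^2 M].

Left side: [L^2 M]
Right side: [L^2 M]

Both sides have the same dimensions, so the equation is dimensionally consistent.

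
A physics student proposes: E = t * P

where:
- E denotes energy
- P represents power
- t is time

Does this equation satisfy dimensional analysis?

Yes

E (energy) has dimensions [L^2 M T^-2].
P (power) has dimensions [L^2 M T^-3].
t (time) has dimensions [T].

Left side: [L^2 M T^-2]
Right side: [L^2 M T^-2]

Both sides have the same dimensions, so the equation is dimensionally consistent.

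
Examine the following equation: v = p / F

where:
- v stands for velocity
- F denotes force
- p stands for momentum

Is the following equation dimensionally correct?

No

v (velocity) has dimensions [L T^-1].
F (force) has dimensions [L M T^-2].
p (momentum) has dimensions [L M T^-1].

Left side: [L T^-1]
Right side: [T]

The two sides have different dimensions, so the equation is NOT dimensionally consistent.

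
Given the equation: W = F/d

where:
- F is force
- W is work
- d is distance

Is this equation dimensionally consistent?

No

F (force) has dimensions [L M T^-2].
W (work) has dimensions [L^2 M T^-2].
d (distance) has dimensions [L].

Left side: [L^2 M T^-2]
Right side: [M T^-2]

The two sides have different dimensions, so the equation is NOT dimensionally consistent.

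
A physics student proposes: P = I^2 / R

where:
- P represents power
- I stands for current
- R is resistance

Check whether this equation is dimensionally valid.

No

P (power) has dimensions [L^2 M T^-3].
I (current) has dimensions [I].
R (resistance) has dimensions [I^-2 L^2 M T^-3].

Left side: [L^2 M T^-3]
Right side: [I^4 L^-2 M^-1 T^3]

The two sides have different dimensions, so the equation is NOT dimensionally consistent.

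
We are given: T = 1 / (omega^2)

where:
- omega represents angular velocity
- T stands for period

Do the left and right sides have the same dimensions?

No

omega (angular velocity) has dimensions [T^-1].
T (period) has dimensions [T].

Left side: [T]
Right side: [T^2]

The two sides have different dimensions, so the equation is NOT dimensionally consistent.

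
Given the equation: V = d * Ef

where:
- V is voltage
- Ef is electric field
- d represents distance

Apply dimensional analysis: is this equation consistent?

Yes

V (voltage) has dimensions [I^-1 L^2 M T^-3].
Ef (electric field) has dimensions [I^-1 L M T^-3].
d (distance) has dimensions [L].

Left side: [I^-1 L^2 M T^-3]
Right side: [I^-1 L^2 M T^-3]

Both sides have the same dimensions, so the equation is dimensionally consistent.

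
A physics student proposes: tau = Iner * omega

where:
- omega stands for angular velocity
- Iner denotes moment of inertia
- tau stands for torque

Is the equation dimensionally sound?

No

omega (angular velocity) has dimensions [T^-1].
Iner (moment of inertia) has dimensions [L^2 M].
tau (torque) has dimensions [L^2 M T^-2].

Left side: [L^2 M T^-2]
Right side: [L^2 M T^-1]

The two sides have different dimensions, so the equation is NOT dimensionally consistent.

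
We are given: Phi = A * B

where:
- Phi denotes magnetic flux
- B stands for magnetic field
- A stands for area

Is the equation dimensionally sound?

Yes

Phi (magnetic flux) has dimensions [I^-1 L^2 M T^-2].
B (magnetic field) has dimensions [I^-1 M T^-2].
A (area) has dimensions [L^2].

Left side: [I^-1 L^2 M T^-2]
Right side: [I^-1 L^2 M T^-2]

Both sides have the same dimensions, so the equation is dimensionally consistent.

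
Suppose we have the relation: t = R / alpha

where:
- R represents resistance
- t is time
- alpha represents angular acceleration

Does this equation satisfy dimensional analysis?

No

R (resistance) has dimensions [I^-2 L^2 M T^-3].
t (time) has dimensions [T].
alpha (angular acceleration) has dimensions [T^-2].

Left side: [T]
Right side: [I^-2 L^2 M T^-1]

The two sides have different dimensions, so the equation is NOT dimensionally consistent.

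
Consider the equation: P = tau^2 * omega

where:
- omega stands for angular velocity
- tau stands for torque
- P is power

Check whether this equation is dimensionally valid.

No

omega (angular velocity) has dimensions [T^-1].
tau (torque) has dimensions [L^2 M T^-2].
P (power) has dimensions [L^2 M T^-3].

Left side: [L^2 M T^-3]
Right side: [L^4 M^2 T^-5]

The two sides have different dimensions, so the equation is NOT dimensionally consistent.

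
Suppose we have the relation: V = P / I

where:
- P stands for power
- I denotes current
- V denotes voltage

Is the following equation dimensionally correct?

Yes

P (power) has dimensions [L^2 M T^-3].
I (current) has dimensions [I].
V (voltage) has dimensions [I^-1 L^2 M T^-3].

Left side: [I^-1 L^2 M T^-3]
Right side: [I^-1 L^2 M T^-3]

Both sides have the same dimensions, so the equation is dimensionally consistent.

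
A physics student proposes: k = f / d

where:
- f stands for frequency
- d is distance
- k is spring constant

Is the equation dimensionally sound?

No

f (frequency) has dimensions [T^-1].
d (distance) has dimensions [L].
k (spring constant) has dimensions [M T^-2].

Left side: [M T^-2]
Right side: [L^-1 T^-1]

The two sides have different dimensions, so the equation is NOT dimensionally consistent.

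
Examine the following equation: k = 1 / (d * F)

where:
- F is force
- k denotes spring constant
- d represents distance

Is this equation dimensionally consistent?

No

F (force) has dimensions [L M T^-2].
k (spring constant) has dimensions [M T^-2].
d (distance) has dimensions [L].

Left side: [M T^-2]
Right side: [L^-2 M^-1 T^2]

The two sides have different dimensions, so the equation is NOT dimensionally consistent.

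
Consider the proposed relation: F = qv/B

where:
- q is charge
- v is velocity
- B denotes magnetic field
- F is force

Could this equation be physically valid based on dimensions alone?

No

q (charge) has dimensions [I T].
v (velocity) has dimensions [L T^-1].
B (magnetic field) has dimensions [I^-1 M T^-2].
F (force) has dimensions [L M T^-2].

Left side: [L M T^-2]
Right side: [I^2 L M^-1 T^2]

The two sides have different dimensions, so the equation is NOT dimensionally consistent.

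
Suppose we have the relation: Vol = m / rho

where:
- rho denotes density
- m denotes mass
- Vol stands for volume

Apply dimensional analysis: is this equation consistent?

Yes

rho (density) has dimensions [L^-3 M].
m (mass) has dimensions [M].
Vol (volume) has dimensions [L^3].

Left side: [L^3]
Right side: [L^3]

Both sides have the same dimensions, so the equation is dimensionally consistent.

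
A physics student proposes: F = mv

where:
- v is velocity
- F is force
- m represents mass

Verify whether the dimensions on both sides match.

No

v (velocity) has dimensions [L T^-1].
F (force) has dimensions [L M T^-2].
m (mass) has dimensions [M].

Left side: [L M T^-2]
Right side: [L M T^-1]

The two sides have different dimensions, so the equation is NOT dimensionally consistent.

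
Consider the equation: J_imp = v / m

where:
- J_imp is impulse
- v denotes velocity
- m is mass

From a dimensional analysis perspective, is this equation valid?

No

J_imp (impulse) has dimensions [L M T^-1].
v (velocity) has dimensions [L T^-1].
m (mass) has dimensions [M].

Left side: [L M T^-1]
Right side: [L M^-1 T^-1]

The two sides have different dimensions, so the equation is NOT dimensionally consistent.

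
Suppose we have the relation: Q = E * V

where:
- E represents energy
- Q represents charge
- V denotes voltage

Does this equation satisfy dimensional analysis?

No

E (energy) has dimensions [L^2 M T^-2].
Q (charge) has dimensions [I T].
V (voltage) has dimensions [I^-1 L^2 M T^-3].

Left side: [I T]
Right side: [I^-1 L^4 M^2 T^-5]

The two sides have different dimensions, so the equation is NOT dimensionally consistent.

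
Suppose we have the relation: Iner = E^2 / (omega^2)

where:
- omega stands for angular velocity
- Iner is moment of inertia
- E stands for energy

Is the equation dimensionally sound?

No

omega (angular velocity) has dimensions [T^-1].
Iner (moment of inertia) has dimensions [L^2 M].
E (energy) has dimensions [L^2 M T^-2].

Left side: [L^2 M]
Right side: [L^4 M^2 T^-2]

The two sides have different dimensions, so the equation is NOT dimensionally consistent.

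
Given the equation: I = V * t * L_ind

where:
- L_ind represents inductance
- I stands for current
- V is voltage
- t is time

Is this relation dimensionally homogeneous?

No

L_ind (inductance) has dimensions [I^-2 L^2 M T^-2].
I (current) has dimensions [I].
V (voltage) has dimensions [I^-1 L^2 M T^-3].
t (time) has dimensions [T].

Left side: [I]
Right side: [I^-3 L^4 M^2 T^-4]

The two sides have different dimensions, so the equation is NOT dimensionally consistent.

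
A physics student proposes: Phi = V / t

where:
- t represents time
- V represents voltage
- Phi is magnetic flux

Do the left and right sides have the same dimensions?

No

t (time) has dimensions [T].
V (voltage) has dimensions [I^-1 L^2 M T^-3].
Phi (magnetic flux) has dimensions [I^-1 L^2 M T^-2].

Left side: [I^-1 L^2 M T^-2]
Right side: [I^-1 L^2 M T^-4]

The two sides have different dimensions, so the equation is NOT dimensionally consistent.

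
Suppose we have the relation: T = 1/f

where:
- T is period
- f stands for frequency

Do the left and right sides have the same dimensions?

Yes

T (period) has dimensions [T].
f (frequency) has dimensions [T^-1].

Left side: [T]
Right side: [T]

Both sides have the same dimensions, so the equation is dimensionally consistent.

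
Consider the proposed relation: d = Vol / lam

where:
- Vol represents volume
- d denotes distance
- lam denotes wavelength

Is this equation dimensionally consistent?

No

Vol (volume) has dimensions [L^3].
d (distance) has dimensions [L].
lam (wavelength) has dimensions [L].

Left side: [L]
Right side: [L^2]

The two sides have different dimensions, so the equation is NOT dimensionally consistent.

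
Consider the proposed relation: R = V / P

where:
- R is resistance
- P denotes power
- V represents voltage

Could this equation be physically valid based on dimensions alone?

No

R (resistance) has dimensions [I^-2 L^2 M T^-3].
P (power) has dimensions [L^2 M T^-3].
V (voltage) has dimensions [I^-1 L^2 M T^-3].

Left side: [I^-2 L^2 M T^-3]
Right side: [I^-1]

The two sides have different dimensions, so the equation is NOT dimensionally consistent.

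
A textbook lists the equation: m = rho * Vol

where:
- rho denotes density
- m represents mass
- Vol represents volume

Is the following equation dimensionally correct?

Yes

rho (density) has dimensions [L^-3 M].
m (mass) has dimensions [M].
Vol (volume) has dimensions [L^3].

Left side: [M]
Right side: [M]

Both sides have the same dimensions, so the equation is dimensionally consistent.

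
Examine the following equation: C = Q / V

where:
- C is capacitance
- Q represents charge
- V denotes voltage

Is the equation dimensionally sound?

Yes

C (capacitance) has dimensions [I^2 L^-2 M^-1 T^4].
Q (charge) has dimensions [I T].
V (voltage) has dimensions [I^-1 L^2 M T^-3].

Left side: [I^2 L^-2 M^-1 T^4]
Right side: [I^2 L^-2 M^-1 T^4]

Both sides have the same dimensions, so the equation is dimensionally consistent.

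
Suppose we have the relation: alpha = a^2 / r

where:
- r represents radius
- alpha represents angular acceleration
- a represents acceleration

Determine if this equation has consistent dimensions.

No

r (radius) has dimensions [L].
alpha (angular acceleration) has dimensions [T^-2].
a (acceleration) has dimensions [L T^-2].

Left side: [T^-2]
Right side: [L T^-4]

The two sides have different dimensions, so the equation is NOT dimensionally consistent.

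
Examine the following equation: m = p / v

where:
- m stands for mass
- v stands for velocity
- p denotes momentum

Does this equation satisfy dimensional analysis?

Yes

m (mass) has dimensions [M].
v (velocity) has dimensions [L T^-1].
p (momentum) has dimensions [L M T^-1].

Left side: [M]
Right side: [M]

Both sides have the same dimensions, so the equation is dimensionally consistent.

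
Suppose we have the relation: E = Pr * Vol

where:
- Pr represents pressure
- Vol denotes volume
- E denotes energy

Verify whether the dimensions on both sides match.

Yes

Pr (pressure) has dimensions [L^-1 M T^-2].
Vol (volume) has dimensions [L^3].
E (energy) has dimensions [L^2 M T^-2].

Left side: [L^2 M T^-2]
Right side: [L^2 M T^-2]

Both sides have the same dimensions, so the equation is dimensionally consistent.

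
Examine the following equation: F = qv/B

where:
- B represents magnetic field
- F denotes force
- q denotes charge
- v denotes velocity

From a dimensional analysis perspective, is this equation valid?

No

B (magnetic field) has dimensions [I^-1 M T^-2].
F (force) has dimensions [L M T^-2].
q (charge) has dimensions [I T].
v (velocity) has dimensions [L T^-1].

Left side: [L M T^-2]
Right side: [I^2 L M^-1 T^2]

The two sides have different dimensions, so the equation is NOT dimensionally consistent.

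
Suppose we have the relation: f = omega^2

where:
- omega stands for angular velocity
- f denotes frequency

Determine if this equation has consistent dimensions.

No

omega (angular velocity) has dimensions [T^-1].
f (frequency) has dimensions [T^-1].

Left side: [T^-1]
Right side: [T^-2]

The two sides have different dimensions, so the equation is NOT dimensionally consistent.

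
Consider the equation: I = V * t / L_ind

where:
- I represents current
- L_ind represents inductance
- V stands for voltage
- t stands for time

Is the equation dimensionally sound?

Yes

I (current) has dimensions [I].
L_ind (inductance) has dimensions [I^-2 L^2 M T^-2].
V (voltage) has dimensions [I^-1 L^2 M T^-3].
t (time) has dimensions [T].

Left side: [I]
Right side: [I]

Both sides have the same dimensions, so the equation is dimensionally consistent.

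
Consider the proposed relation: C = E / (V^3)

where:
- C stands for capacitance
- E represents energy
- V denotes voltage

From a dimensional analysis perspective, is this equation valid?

No

C (capacitance) has dimensions [I^2 L^-2 M^-1 T^4].
E (energy) has dimensions [L^2 M T^-2].
V (voltage) has dimensions [I^-1 L^2 M T^-3].

Left side: [I^2 L^-2 M^-1 T^4]
Right side: [I^3 L^-4 M^-2 T^7]

The two sides have different dimensions, so the equation is NOT dimensionally consistent.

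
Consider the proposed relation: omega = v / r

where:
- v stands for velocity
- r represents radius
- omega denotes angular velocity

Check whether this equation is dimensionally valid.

Yes

v (velocity) has dimensions [L T^-1].
r (radius) has dimensions [L].
omega (angular velocity) has dimensions [T^-1].

Left side: [T^-1]
Right side: [T^-1]

Both sides have the same dimensions, so the equation is dimensionally consistent.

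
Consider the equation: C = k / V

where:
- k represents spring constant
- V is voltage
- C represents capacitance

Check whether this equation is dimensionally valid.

No

k (spring constant) has dimensions [M T^-2].
V (voltage) has dimensions [I^-1 L^2 M T^-3].
C (capacitance) has dimensions [I^2 L^-2 M^-1 T^4].

Left side: [I^2 L^-2 M^-1 T^4]
Right side: [I L^-2 T]

The two sides have different dimensions, so the equation is NOT dimensionally consistent.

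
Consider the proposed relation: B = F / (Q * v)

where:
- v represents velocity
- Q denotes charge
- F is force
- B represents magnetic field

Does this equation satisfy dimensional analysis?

Yes

v (velocity) has dimensions [L T^-1].
Q (charge) has dimensions [I T].
F (force) has dimensions [L M T^-2].
B (magnetic field) has dimensions [I^-1 M T^-2].

Left side: [I^-1 M T^-2]
Right side: [I^-1 M T^-2]

Both sides have the same dimensions, so the equation is dimensionally consistent.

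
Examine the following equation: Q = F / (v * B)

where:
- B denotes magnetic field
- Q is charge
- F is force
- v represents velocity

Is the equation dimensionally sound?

Yes

B (magnetic field) has dimensions [I^-1 M T^-2].
Q (charge) has dimensions [I T].
F (force) has dimensions [L M T^-2].
v (velocity) has dimensions [L T^-1].

Left side: [I T]
Right side: [I T]

Both sides have the same dimensions, so the equation is dimensionally consistent.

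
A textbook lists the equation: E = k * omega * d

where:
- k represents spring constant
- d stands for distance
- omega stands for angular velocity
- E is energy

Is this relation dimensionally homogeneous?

No

k (spring constant) has dimensions [M T^-2].
d (distance) has dimensions [L].
omega (angular velocity) has dimensions [T^-1].
E (energy) has dimensions [L^2 M T^-2].

Left side: [L^2 M T^-2]
Right side: [L M T^-3]

The two sides have different dimensions, so the equation is NOT dimensionally consistent.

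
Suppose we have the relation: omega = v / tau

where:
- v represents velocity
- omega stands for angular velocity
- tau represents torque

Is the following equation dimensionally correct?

No

v (velocity) has dimensions [L T^-1].
omega (angular velocity) has dimensions [T^-1].
tau (torque) has dimensions [L^2 M T^-2].

Left side: [T^-1]
Right side: [L^-1 M^-1 T]

The two sides have different dimensions, so the equation is NOT dimensionally consistent.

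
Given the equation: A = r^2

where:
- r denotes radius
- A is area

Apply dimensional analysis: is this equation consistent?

Yes

r (radius) has dimensions [L].
A (area) has dimensions [L^2].

Left side: [L^2]
Right side: [L^2]

Both sides have the same dimensions, so the equation is dimensionally consistent.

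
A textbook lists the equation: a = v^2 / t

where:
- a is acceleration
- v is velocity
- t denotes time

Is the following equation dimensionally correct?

No

a (acceleration) has dimensions [L T^-2].
v (velocity) has dimensions [L T^-1].
t (time) has dimensions [T].

Left side: [L T^-2]
Right side: [L^2 T^-3]

The two sides have different dimensions, so the equation is NOT dimensionally consistent.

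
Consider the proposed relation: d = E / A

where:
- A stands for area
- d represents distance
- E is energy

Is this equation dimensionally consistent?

No

A (area) has dimensions [L^2].
d (distance) has dimensions [L].
E (energy) has dimensions [L^2 M T^-2].

Left side: [L]
Right side: [M T^-2]

The two sides have different dimensions, so the equation is NOT dimensionally consistent.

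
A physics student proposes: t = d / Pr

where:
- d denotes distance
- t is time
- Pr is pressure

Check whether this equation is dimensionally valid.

No

d (distance) has dimensions [L].
t (time) has dimensions [T].
Pr (pressure) has dimensions [L^-1 M T^-2].

Left side: [T]
Right side: [L^2 M^-1 T^2]

The two sides have different dimensions, so the equation is NOT dimensionally consistent.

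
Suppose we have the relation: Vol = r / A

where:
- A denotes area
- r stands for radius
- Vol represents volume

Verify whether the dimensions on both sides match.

No

A (area) has dimensions [L^2].
r (radius) has dimensions [L].
Vol (volume) has dimensions [L^3].

Left side: [L^3]
Right side: [L^-1]

The two sides have different dimensions, so the equation is NOT dimensionally consistent.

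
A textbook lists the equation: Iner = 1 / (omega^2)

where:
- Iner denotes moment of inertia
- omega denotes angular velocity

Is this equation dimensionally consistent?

No

Iner (moment of inertia) has dimensions [L^2 M].
omega (angular velocity) has dimensions [T^-1].

Left side: [L^2 M]
Right side: [T^2]

The two sides have different dimensions, so the equation is NOT dimensionally consistent.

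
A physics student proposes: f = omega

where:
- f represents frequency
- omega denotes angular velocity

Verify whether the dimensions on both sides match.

Yes

f (frequency) has dimensions [T^-1].
omega (angular velocity) has dimensions [T^-1].

Left side: [T^-1]
Right side: [T^-1]

Both sides have the same dimensions, so the equation is dimensionally consistent.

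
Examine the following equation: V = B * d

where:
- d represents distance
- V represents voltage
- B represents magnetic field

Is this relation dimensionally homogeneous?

No

d (distance) has dimensions [L].
V (voltage) has dimensions [I^-1 L^2 M T^-3].
B (magnetic field) has dimensions [I^-1 M T^-2].

Left side: [I^-1 L^2 M T^-3]
Right side: [I^-1 L M T^-2]

The two sides have different dimensions, so the equation is NOT dimensionally consistent.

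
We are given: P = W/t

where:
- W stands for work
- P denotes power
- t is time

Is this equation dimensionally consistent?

Yes

W (work) has dimensions [L^2 M T^-2].
P (power) has dimensions [L^2 M T^-3].
t (time) has dimensions [T].

Left side: [L^2 M T^-3]
Right side: [L^2 M T^-3]

Both sides have the same dimensions, so the equation is dimensionally consistent.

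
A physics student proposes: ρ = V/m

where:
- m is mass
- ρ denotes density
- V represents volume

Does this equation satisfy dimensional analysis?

No

m (mass) has dimensions [M].
ρ (density) has dimensions [L^-3 M].
V (volume) has dimensions [L^3].

Left side: [L^-3 M]
Right side: [L^3 M^-1]

The two sides have different dimensions, so the equation is NOT dimensionally consistent.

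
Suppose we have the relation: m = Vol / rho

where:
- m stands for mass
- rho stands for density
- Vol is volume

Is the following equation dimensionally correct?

No

m (mass) has dimensions [M].
rho (density) has dimensions [L^-3 M].
Vol (volume) has dimensions [L^3].

Left side: [M]
Right side: [L^6 M^-1]

The two sides have different dimensions, so the equation is NOT dimensionally consistent.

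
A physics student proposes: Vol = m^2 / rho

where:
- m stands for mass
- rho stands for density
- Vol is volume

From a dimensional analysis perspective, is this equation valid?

No

m (mass) has dimensions [M].
rho (density) has dimensions [L^-3 M].
Vol (volume) has dimensions [L^3].

Left side: [L^3]
Right side: [L^3 M]

The two sides have different dimensions, so the equation is NOT dimensionally consistent.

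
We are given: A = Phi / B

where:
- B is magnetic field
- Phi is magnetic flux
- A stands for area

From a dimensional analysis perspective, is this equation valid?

Yes

B (magnetic field) has dimensions [I^-1 M T^-2].
Phi (magnetic flux) has dimensions [I^-1 L^2 M T^-2].
A (area) has dimensions [L^2].

Left side: [L^2]
Right side: [L^2]

Both sides have the same dimensions, so the equation is dimensionally consistent.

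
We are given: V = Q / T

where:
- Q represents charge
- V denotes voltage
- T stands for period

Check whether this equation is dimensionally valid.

No

Q (charge) has dimensions [I T].
V (voltage) has dimensions [I^-1 L^2 M T^-3].
T (period) has dimensions [T].

Left side: [I^-1 L^2 M T^-3]
Right side: [I]

The two sides have different dimensions, so the equation is NOT dimensionally consistent.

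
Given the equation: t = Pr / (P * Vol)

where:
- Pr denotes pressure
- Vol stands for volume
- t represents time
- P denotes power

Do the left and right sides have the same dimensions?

No

Pr (pressure) has dimensions [L^-1 M T^-2].
Vol (volume) has dimensions [L^3].
t (time) has dimensions [T].
P (power) has dimensions [L^2 M T^-3].

Left side: [T]
Right side: [L^-6 T]

The two sides have different dimensions, so the equation is NOT dimensionally consistent.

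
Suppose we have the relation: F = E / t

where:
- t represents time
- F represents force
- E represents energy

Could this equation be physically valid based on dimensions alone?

No

t (time) has dimensions [T].
F (force) has dimensions [L M T^-2].
E (energy) has dimensions [L^2 M T^-2].

Left side: [L M T^-2]
Right side: [L^2 M T^-3]

The two sides have different dimensions, so the equation is NOT dimensionally consistent.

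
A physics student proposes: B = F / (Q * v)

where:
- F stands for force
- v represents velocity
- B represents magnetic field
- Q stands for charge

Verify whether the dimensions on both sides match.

Yes

F (force) has dimensions [L M T^-2].
v (velocity) has dimensions [L T^-1].
B (magnetic field) has dimensions [I^-1 M T^-2].
Q (charge) has dimensions [I T].

Left side: [I^-1 M T^-2]
Right side: [I^-1 M T^-2]

Both sides have the same dimensions, so the equation is dimensionally consistent.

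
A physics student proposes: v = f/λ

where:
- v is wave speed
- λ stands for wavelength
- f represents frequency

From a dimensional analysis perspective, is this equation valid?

No

v (wave speed) has dimensions [L T^-1].
λ (wavelength) has dimensions [L].
f (frequency) has dimensions [T^-1].

Left side: [L T^-1]
Right side: [L^-1 T^-1]

The two sides have different dimensions, so the equation is NOT dimensionally consistent.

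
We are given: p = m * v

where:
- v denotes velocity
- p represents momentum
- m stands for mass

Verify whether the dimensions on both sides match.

Yes

v (velocity) has dimensions [L T^-1].
p (momentum) has dimensions [L M T^-1].
m (mass) has dimensions [M].

Left side: [L M T^-1]
Right side: [L M T^-1]

Both sides have the same dimensions, so the equation is dimensionally consistent.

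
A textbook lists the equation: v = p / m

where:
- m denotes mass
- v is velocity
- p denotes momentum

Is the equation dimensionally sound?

Yes

m (mass) has dimensions [M].
v (velocity) has dimensions [L T^-1].
p (momentum) has dimensions [L M T^-1].

Left side: [L T^-1]
Right side: [L T^-1]

Both sides have the same dimensions, so the equation is dimensionally consistent.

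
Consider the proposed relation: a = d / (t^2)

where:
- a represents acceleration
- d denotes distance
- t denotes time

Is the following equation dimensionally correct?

Yes

a (acceleration) has dimensions [L T^-2].
d (distance) has dimensions [L].
t (time) has dimensions [T].

Left side: [L T^-2]
Right side: [L T^-2]

Both sides have the same dimensions, so the equation is dimensionally consistent.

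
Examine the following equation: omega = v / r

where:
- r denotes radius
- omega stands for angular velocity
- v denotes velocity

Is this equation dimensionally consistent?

Yes

r (radius) has dimensions [L].
omega (angular velocity) has dimensions [T^-1].
v (velocity) has dimensions [L T^-1].

Left side: [T^-1]
Right side: [T^-1]

Both sides have the same dimensions, so the equation is dimensionally consistent.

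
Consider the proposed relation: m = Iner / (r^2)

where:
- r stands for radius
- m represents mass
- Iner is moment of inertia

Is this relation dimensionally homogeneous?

Yes

r (radius) has dimensions [L].
m (mass) has dimensions [M].
Iner (moment of inertia) has dimensions [L^2 M].

Left side: [M]
Right side: [M]

Both sides have the same dimensions, so the equation is dimensionally consistent.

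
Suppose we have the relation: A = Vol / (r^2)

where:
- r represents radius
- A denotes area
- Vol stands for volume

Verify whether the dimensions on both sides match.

No

r (radius) has dimensions [L].
A (area) has dimensions [L^2].
Vol (volume) has dimensions [L^3].

Left side: [L^2]
Right side: [L]

The two sides have different dimensions, so the equation is NOT dimensionally consistent.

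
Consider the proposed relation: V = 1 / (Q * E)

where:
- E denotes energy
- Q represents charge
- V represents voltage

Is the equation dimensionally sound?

No

E (energy) has dimensions [L^2 M T^-2].
Q (charge) has dimensions [I T].
V (voltage) has dimensions [I^-1 L^2 M T^-3].

Left side: [I^-1 L^2 M T^-3]
Right side: [I^-1 L^-2 M^-1 T]

The two sides have different dimensions, so the equation is NOT dimensionally consistent.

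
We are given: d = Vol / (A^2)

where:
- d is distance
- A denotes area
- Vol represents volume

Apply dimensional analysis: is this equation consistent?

No

d (distance) has dimensions [L].
A (area) has dimensions [L^2].
Vol (volume) has dimensions [L^3].

Left side: [L]
Right side: [L^-1]

The two sides have different dimensions, so the equation is NOT dimensionally consistent.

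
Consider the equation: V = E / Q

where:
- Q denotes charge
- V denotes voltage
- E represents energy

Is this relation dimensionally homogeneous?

Yes

Q (charge) has dimensions [I T].
V (voltage) has dimensions [I^-1 L^2 M T^-3].
E (energy) has dimensions [L^2 M T^-2].

Left side: [I^-1 L^2 M T^-3]
Right side: [I^-1 L^2 M T^-3]

Both sides have the same dimensions, so the equation is dimensionally consistent.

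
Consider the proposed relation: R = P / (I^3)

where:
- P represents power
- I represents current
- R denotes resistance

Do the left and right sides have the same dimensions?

No

P (power) has dimensions [L^2 M T^-3].
I (current) has dimensions [I].
R (resistance) has dimensions [I^-2 L^2 M T^-3].

Left side: [I^-2 L^2 M T^-3]
Right side: [I^-3 L^2 M T^-3]

The two sides have different dimensions, so the equation is NOT dimensionally consistent.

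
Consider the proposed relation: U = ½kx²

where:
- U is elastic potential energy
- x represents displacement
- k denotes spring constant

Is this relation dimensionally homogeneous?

Yes

U (elastic potential energy) has dimensions [L^2 M T^-2].
x (displacement) has dimensions [L].
k (spring constant) has dimensions [M T^-2].

Left side: [L^2 M T^-2]
Right side: [L^2 M T^-2]

Both sides have the same dimensions, so the equation is dimensionally consistent.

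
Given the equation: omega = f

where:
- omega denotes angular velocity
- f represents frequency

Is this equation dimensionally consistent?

Yes

omega (angular velocity) has dimensions [T^-1].
f (frequency) has dimensions [T^-1].

Left side: [T^-1]
Right side: [T^-1]

Both sides have the same dimensions, so the equation is dimensionally consistent.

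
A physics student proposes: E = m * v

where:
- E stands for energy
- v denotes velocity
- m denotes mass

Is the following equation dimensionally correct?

No

E (energy) has dimensions [L^2 M T^-2].
v (velocity) has dimensions [L T^-1].
m (mass) has dimensions [M].

Left side: [L^2 M T^-2]
Right side: [L M T^-1]

The two sides have different dimensions, so the equation is NOT dimensionally consistent.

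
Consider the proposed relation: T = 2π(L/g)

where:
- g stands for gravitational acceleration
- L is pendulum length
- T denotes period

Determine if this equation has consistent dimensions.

No

g (gravitational acceleration) has dimensions [L T^-2].
L (pendulum length) has dimensions [L].
T (period) has dimensions [T].

Left side: [T]
Right side: [T^2]

The two sides have different dimensions, so the equation is NOT dimensionally consistent.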